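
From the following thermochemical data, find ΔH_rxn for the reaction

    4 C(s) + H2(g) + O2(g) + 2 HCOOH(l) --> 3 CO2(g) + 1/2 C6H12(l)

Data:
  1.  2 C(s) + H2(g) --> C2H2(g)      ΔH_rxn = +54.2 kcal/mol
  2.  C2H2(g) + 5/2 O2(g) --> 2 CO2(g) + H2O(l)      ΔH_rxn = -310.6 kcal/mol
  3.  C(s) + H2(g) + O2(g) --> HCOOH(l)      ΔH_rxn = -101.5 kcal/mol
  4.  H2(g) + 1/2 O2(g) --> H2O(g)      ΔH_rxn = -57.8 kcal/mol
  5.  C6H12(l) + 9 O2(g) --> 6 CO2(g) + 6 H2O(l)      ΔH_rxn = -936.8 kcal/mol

eq. 1 × 3: (3)·(+54.2) = +162.6 kcal/mol
eq. 2 × 3: (3)·(-310.6) = -931.8 kcal/mol
eq. 3 reversed and × 2: (-2)·(-101.5) = +203.0 kcal/mol
eq. 4: not needed.
eq. 5 reversed and × 1/2: (-1/2)·(-936.8) = +468.4 kcal/mol
Summing the manipulated equations, ΔH_rxn = (3)·(+54.2) + (3)·(-310.6) + (-2)·(-101.5) + (-1/2)·(-936.8) = -97.8 kcal/mol

ΔH_rxn = -97.8 kcal/mol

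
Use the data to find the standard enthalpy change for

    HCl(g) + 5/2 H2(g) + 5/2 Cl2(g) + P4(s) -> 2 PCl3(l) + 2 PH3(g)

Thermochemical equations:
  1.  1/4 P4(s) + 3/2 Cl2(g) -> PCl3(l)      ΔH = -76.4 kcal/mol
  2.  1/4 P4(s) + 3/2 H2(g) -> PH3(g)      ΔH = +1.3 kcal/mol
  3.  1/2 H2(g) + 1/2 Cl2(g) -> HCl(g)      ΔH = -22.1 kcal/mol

ΔH = -128.1 kcal/mol

eq. 1 × 2 (×2 to match 2 PCl3(l) in the target): (2)·(-76.4) = -152.8 kcal/mol
eq. 2 × 2 (scale by 2 for the 2 PH3(g)): (2)·(+1.3) = +2.6 kcal/mol
eq. 3 reversed (reverse to put HCl(g) on the reactant side): +22.1 kcal/mol
ΔH = (-152.8) + (+2.6) + (+22.1) = -128.1 kcal/mol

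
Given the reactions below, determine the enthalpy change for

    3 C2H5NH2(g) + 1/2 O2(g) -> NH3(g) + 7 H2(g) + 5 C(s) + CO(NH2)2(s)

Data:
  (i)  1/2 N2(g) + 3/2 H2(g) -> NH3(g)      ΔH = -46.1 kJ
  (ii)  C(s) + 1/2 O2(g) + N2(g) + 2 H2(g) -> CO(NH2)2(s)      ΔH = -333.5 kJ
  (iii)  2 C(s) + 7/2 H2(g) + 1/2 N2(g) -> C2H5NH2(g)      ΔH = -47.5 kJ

(i) as written: -46.1 kJ
(ii) as written: -333.5 kJ
(iii) reversed and × 3: (-3)·(-47.5) = +142.5 kJ
ΔH = (1)·(-46.1) + (1)·(-333.5) + (-3)·(-47.5) = -237.1 kJ

ΔH = -237.1 kJ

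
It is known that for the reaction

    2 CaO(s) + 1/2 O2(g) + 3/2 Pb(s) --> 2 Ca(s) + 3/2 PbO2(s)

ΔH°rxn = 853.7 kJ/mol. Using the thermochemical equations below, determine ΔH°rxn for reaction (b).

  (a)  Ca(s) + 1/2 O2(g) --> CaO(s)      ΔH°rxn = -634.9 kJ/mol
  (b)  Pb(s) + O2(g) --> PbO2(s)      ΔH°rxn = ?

(a) reversed and × 2 (reverse to put CaO(s) on the reactant side; ×2 to match 2 CaO(s) in the target): (-2)·(-634.9) = +1269.8 kJ/mol
(b) × 3/2 (scale by 3/2 for the 3/2 PbO2(s)): contributes 3/2·x
+853.7 = (+1269.8) + 3/2·x
x = (+853.7 − (+1269.8)) / (3/2) = -277.4 kJ/mol

ΔH°rxn = -277.4 kJ/mol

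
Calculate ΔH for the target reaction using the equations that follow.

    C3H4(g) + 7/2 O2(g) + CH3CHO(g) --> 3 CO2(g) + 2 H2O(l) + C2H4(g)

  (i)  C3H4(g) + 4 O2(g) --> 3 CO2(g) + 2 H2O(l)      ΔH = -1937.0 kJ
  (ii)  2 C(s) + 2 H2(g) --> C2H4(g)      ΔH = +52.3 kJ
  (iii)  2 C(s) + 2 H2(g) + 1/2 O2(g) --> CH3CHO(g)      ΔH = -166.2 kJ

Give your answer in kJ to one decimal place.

ΔH = -1718.5 kJ

(i) as written: -1937.0 kJ
(ii) as written: +52.3 kJ
(iii) reversed: +166.2 kJ
ΔH = (-1937.0) + (+52.3) + (+166.2) = -1718.5 kJ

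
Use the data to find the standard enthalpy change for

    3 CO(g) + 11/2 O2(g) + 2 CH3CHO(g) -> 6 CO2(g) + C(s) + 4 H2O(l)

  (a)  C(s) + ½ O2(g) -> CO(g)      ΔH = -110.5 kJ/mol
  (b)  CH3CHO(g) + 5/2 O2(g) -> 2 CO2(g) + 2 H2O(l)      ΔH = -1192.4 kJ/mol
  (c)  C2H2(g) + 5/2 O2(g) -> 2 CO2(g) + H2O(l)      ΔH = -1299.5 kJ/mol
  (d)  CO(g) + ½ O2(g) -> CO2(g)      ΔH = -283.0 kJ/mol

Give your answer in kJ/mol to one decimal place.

(a) reversed (reverse to put C(s) on the product side): +110.5 kJ/mol
(b) × 2 (×2 to match 2 CH3CHO(g) in the target): (2)·(-1192.4) = -2384.8 kJ/mol
(c): not needed (C2H2(g) appears nowhere else).
(d) × 2: (2)·(-283.0) = -566.0 kJ/mol
Summing the manipulated equations, ΔH = (+110.5) + (-2384.8) + (-566.0) = -2840.3 kJ/mol

ΔH = -2840.3 kJ/mol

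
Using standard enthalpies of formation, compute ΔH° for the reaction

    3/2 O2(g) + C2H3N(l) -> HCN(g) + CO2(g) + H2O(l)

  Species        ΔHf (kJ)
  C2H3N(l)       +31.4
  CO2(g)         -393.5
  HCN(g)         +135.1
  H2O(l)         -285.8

Products: 1·(+135.1) + 1·(-393.5) + 1·(-285.8) = -544.2
Reactants: 3/2·(+0.0) + 1·(+31.4) = +31.4
ΔH° = (-544.2) − (+31.4) = -575.6 kJ

ΔH° = -575.6 kJ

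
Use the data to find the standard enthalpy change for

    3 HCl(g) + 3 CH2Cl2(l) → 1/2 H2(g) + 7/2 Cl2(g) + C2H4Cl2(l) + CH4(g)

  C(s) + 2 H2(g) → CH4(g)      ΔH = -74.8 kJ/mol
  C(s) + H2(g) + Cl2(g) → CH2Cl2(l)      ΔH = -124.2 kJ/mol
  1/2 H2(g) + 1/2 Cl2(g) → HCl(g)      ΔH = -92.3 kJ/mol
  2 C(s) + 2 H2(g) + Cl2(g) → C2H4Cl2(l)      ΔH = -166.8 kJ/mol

ΔH = 407.9 kJ/mol

equation 1 as written: -74.8 kJ/mol
equation 2 reversed and × 3: (-3)·(-124.2) = +372.6 kJ/mol
equation 3 reversed and × 3: (-3)·(-92.3) = +276.9 kJ/mol
equation 4 as written: -166.8 kJ/mol
Summing the manipulated equations, ΔH = (-74.8) + (+372.6) + (+276.9) + (-166.8) = 407.9 kJ/mol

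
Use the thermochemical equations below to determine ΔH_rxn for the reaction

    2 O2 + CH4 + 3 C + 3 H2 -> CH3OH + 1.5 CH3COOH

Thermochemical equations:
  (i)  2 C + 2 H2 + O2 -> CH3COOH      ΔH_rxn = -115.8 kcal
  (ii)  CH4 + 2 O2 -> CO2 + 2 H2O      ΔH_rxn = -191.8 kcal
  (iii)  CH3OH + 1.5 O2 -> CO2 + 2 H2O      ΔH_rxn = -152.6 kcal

ΔH_rxn = -212.9 kcal

(i) × 3/2: (3/2)·(-115.8) = -173.7 kcal
(ii) as written: -191.8 kcal
(iii) reversed: +152.6 kcal
ΔH_rxn = (3/2)·(-115.8) + (1)·(-191.8) + (-1)·(-152.6) = -212.9 kcal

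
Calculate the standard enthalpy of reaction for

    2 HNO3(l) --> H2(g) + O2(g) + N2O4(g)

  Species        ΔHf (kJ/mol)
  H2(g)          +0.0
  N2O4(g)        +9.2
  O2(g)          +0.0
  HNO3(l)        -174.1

ΔH°rxn = Σ nΔHf°(products) − Σ nΔHf°(reactants).
Products: 1·(+0.0) + 1·(+0.0) + 1·(+9.2) = +9.2
Reactants: 2·(-174.1) = -348.2
ΔH_rxn = (+9.2) − (-348.2) = 357.4 kJ/mol

ΔH_rxn = 357.4 kJ/mol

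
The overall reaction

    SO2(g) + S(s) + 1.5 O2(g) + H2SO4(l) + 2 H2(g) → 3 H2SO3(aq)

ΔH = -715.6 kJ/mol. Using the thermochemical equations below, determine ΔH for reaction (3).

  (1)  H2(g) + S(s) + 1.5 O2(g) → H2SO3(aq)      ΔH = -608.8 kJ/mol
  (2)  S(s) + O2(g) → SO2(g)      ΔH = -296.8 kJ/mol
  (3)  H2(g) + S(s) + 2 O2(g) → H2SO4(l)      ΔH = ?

(1) × 3: (3)·(-608.8) = -1826.4 kJ/mol
(2) reversed: +296.8 kJ/mol
(3) reversed: contributes −x
-715.6 = (-1826.4) + (+296.8) − x
x = (-715.6 − (-1529.6)) / (-1) = -814.0 kJ/mol

ΔH = -814.0 kJ/mol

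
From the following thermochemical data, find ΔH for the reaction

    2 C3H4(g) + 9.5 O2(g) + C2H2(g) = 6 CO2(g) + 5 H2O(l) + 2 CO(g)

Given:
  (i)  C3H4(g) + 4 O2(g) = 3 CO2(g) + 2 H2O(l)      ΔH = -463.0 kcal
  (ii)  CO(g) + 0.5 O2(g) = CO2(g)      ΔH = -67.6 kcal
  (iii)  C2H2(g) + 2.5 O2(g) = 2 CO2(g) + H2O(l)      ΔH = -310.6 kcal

(i) × 2 (scale by 2 for the 2 C3H4(g)): (2)·(-463.0) = -926.0 kcal
(ii) reversed and × 2 (CO(g) must end up as a product; ×2 to match 2 CO(g) in the target): (-2)·(-67.6) = +135.2 kcal
(iii) as written (C2H2(g) already on the reactant side): -310.6 kcal
By Hess's law, ΔH = (2)·(-463.0) + (-2)·(-67.6) + (1)·(-310.6) = -1101.4 kcal

ΔH = -1101.4 kcal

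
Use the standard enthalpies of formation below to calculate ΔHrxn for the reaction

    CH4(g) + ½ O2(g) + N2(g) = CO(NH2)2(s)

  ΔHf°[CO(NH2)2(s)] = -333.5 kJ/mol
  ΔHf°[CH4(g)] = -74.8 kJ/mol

ΔHrxn = -258.7 kJ/mol

Products: 1·(-333.5) = -333.5
Reactants: 1·(-74.8) + 1/2·(+0.0) + 1·(+0.0) = -74.8
ΔHrxn = (-333.5) − (-74.8) = -258.7 kJ/mol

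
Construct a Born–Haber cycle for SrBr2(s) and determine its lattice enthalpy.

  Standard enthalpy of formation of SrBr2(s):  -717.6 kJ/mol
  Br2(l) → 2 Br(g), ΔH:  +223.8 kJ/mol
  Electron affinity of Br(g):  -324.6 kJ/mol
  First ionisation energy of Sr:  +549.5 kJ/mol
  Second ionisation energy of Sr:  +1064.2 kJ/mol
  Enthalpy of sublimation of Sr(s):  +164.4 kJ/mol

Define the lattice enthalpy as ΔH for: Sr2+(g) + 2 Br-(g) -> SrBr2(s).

U = -2070.3 kJ/mol

ΔHf° = 1·ΔHsub + 1·(ΣIE) + 1·D(Br2) + 2·EA + U
-717.6 = 1·(+164.4) + 1·(+1613.7) + 1·(+223.8) + 2·(-324.6) + U
U = -717.6 − (+1352.7) = -2070.3 kJ/mol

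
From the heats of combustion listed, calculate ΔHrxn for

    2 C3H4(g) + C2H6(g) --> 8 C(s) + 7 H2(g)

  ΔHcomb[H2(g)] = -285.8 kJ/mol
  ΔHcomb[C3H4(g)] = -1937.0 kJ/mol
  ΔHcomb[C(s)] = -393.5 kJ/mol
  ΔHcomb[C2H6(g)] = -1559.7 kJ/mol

ΔHrxn = -285.1 kJ/mol

With combustion enthalpies, reactants minus products:
= [2·(-1937.0) + 1·(-1559.7)] − [8·(-393.5) + 7·(-285.8)]
= -285.1 kJ/mol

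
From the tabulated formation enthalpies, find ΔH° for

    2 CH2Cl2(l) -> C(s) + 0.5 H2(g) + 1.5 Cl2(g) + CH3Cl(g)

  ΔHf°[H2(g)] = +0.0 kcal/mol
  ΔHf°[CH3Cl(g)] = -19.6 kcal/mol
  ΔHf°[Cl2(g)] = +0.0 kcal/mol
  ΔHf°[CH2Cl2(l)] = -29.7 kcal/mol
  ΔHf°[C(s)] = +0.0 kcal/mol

ΔH° = 39.8 kcal/mol

Products: 1·(+0.0) + 1/2·(+0.0) + 3/2·(+0.0) + 1·(-19.6) = -19.6
Reactants: 2·(-29.7) = -59.4
ΔH° = (-19.6) − (-59.4) = 39.8 kcal/mol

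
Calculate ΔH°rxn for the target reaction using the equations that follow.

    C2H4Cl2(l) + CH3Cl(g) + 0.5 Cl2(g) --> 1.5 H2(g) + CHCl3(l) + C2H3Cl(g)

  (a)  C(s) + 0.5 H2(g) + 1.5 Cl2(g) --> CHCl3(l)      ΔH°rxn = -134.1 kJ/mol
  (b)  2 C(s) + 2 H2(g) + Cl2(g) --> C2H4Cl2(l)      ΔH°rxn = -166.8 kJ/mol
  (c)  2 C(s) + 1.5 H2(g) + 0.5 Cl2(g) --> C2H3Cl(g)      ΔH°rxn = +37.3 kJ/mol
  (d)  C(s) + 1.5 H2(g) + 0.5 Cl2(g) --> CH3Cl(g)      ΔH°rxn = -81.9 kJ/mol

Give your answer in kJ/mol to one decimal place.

(a) as written (CHCl3(l) already on the product side): -134.1 kJ/mol
(b) reversed (C2H4Cl2(l) must end up as a reactant): +166.8 kJ/mol
(c) as written (C2H3Cl(g) already on the product side): +37.3 kJ/mol
(d) reversed (CH3Cl(g) must end up as a reactant): +81.9 kJ/mol
ΔH°rxn = (-134.1) + (+166.8) + (+37.3) + (+81.9) = 151.9 kJ/mol

ΔH°rxn = 151.9 kJ/mol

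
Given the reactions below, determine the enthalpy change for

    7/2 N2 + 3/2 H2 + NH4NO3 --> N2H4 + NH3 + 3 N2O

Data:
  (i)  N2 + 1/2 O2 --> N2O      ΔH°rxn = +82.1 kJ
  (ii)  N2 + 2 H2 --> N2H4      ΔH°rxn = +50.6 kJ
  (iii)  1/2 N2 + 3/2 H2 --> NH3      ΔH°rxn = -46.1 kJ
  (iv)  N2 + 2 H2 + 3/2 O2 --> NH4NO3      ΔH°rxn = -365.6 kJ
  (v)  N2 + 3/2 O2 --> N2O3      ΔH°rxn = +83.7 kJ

(i) × 3: (3)·(+82.1) = +246.3 kJ
(ii) as written: +50.6 kJ
(iii) as written: -46.1 kJ
(iv) reversed: +365.6 kJ
(v): not needed.
Combining the equations, ΔH°rxn = (+246.3) + (+50.6) + (-46.1) + (+365.6) = 616.4 kJ

ΔH°rxn = 616.4 kJ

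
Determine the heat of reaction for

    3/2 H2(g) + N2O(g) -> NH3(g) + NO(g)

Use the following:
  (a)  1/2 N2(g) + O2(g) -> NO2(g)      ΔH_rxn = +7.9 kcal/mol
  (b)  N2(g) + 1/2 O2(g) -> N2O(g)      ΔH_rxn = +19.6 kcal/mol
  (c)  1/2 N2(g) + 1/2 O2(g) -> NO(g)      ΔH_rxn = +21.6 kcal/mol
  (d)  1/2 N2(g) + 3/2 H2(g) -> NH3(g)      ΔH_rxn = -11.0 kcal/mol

(a): not needed (NO2(g) appears nowhere else).
(b) reversed (N2O(g) must end up as a reactant): -19.6 kcal/mol
(c) as written (NO(g) already on the product side): +21.6 kcal/mol
(d) as written (NH3(g) already on the product side): -11.0 kcal/mol
Summing the manipulated equations, ΔH_rxn = (-1)·(+19.6) + (1)·(+21.6) + (1)·(-11.0) = -9.0 kcal/mol

ΔH_rxn = -9.0 kcal/mol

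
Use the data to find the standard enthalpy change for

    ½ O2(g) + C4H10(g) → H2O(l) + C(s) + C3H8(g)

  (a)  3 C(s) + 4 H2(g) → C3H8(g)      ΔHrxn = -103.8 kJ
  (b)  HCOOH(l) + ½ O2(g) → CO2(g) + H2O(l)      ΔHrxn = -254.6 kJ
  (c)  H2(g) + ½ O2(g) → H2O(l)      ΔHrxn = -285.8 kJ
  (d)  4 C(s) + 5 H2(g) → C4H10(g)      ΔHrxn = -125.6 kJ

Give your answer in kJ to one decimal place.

(a) as written (C3H8(g) already on the product side): -103.8 kJ
(b): not needed (CO2(g) appears nowhere else).
(c) as written: -285.8 kJ
(d) reversed (C4H10(g) must end up as a reactant): +125.6 kJ
By Hess's law, ΔHrxn = (1)·(-103.8) + (1)·(-285.8) + (-1)·(-125.6) = -264.0 kJ

ΔHrxn = -264.0 kJ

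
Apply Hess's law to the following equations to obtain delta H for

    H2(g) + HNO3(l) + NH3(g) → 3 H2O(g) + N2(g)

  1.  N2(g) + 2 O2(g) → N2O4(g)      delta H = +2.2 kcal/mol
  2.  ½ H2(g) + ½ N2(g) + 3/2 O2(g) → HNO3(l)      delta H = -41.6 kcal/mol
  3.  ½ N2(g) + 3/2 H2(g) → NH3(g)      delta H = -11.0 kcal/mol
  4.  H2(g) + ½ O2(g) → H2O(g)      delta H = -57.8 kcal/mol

eq. 1: not needed (N2O4(g) appears nowhere else).
eq. 2 reversed (reverse to put HNO3(l) on the reactant side): +41.6 kcal/mol
eq. 3 reversed (reverse to put NH3(g) on the reactant side): +11.0 kcal/mol
eq. 4 × 3 (×3 to match 3 H2O(g) in the target): (3)·(-57.8) = -173.4 kcal/mol
delta H = (-1)·(-41.6) + (-1)·(-11.0) + (3)·(-57.8) = -120.8 kcal/mol

delta H = -120.8 kcal/mol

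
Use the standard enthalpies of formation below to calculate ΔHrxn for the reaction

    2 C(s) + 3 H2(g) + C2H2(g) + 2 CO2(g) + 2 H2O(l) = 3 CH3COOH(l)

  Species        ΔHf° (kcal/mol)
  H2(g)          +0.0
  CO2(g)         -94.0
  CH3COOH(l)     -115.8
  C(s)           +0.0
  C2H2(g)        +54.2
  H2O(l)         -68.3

ΔH°rxn = Σ nΔHf°(products) − Σ nΔHf°(reactants).
Products: 3·(-115.8) = -347.4
Reactants: 2·(+0.0) + 3·(+0.0) + 1·(+54.2) + 2·(-94.0) + 2·(-68.3) = -270.4
ΔHrxn = (-347.4) − (-270.4) = -77.0 kcal/mol

ΔHrxn = -77.0 kcal/mol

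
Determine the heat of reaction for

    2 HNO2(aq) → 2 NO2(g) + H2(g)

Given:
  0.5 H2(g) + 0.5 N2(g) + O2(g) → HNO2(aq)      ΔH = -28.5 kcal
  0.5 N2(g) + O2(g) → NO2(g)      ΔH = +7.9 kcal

ΔH = 72.8 kcal

equation 1 reversed and × 2 (reverse to put HNO2(aq) on the reactant side; scale by 2 for the 2 HNO2(aq)): (-2)·(-28.5) = +57.0 kcal
equation 2 × 2 (scale by 2 for the 2 NO2(g)): (2)·(+7.9) = +15.8 kcal
ΔH = (+57.0) + (+15.8) = 72.8 kcal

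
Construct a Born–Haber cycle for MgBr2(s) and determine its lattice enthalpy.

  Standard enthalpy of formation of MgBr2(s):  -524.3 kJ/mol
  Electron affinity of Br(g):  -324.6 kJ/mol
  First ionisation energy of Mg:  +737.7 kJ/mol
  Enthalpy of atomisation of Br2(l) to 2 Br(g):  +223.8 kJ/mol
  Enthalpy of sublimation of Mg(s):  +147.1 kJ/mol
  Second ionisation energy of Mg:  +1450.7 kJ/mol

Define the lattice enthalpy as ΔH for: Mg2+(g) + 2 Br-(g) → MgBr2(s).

ΔHf° = 1·ΔHsub + 1·(ΣIE) + 1·D(Br2) + 2·EA + U
-524.3 = 1·(+147.1) + 1·(+2188.4) + 1·(+223.8) + 2·(-324.6) + U
U = -524.3 − (+1910.1) = -2434.4 kJ/mol

U = -2434.4 kJ/mol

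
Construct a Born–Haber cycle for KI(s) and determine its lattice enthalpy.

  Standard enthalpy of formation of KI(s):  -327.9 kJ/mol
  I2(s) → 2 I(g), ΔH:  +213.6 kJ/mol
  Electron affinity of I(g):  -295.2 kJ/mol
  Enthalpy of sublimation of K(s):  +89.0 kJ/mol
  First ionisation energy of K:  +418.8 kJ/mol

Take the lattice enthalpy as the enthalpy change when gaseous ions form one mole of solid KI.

U = -647.3 kJ/mol

ΔHf° = 1·ΔHsub + 1·(ΣIE) + 1/2·D(I2) + 1·EA + U
-327.9 = 1·(+89.0) + 1·(+418.8) + 1/2·(+213.6) + 1·(-295.2) + U
U = -327.9 − (+319.4) = -647.3 kJ/mol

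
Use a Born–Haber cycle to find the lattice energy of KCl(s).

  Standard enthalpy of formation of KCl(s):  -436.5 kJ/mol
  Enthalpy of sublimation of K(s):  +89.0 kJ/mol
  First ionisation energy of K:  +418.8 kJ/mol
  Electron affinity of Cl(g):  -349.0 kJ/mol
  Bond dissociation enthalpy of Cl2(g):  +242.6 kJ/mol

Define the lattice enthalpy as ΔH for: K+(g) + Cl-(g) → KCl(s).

ΔHf° = 1·ΔHsub + 1·(ΣIE) + 1/2·D(Cl2) + 1·EA + U
-436.5 = 1·(+89.0) + 1·(+418.8) + 1/2·(+242.6) + 1·(-349.0) + U
U = -436.5 − (+280.1) = -716.6 kJ/mol

U = -716.6 kJ/mol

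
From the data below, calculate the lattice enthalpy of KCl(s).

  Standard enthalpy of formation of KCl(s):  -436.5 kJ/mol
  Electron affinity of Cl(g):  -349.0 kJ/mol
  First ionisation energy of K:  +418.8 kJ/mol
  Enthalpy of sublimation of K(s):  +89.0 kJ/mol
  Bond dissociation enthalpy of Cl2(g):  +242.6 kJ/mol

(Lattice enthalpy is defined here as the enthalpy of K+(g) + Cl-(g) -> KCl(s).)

ΔHf° = 1·ΔHsub + 1·(ΣIE) + 1/2·D(Cl2) + 1·EA + U
-436.5 = 1·(+89.0) + 1·(+418.8) + 1/2·(+242.6) + 1·(-349.0) + U
U = -436.5 − (+280.1) = -716.6 kJ/mol

U = -716.6 kJ/mol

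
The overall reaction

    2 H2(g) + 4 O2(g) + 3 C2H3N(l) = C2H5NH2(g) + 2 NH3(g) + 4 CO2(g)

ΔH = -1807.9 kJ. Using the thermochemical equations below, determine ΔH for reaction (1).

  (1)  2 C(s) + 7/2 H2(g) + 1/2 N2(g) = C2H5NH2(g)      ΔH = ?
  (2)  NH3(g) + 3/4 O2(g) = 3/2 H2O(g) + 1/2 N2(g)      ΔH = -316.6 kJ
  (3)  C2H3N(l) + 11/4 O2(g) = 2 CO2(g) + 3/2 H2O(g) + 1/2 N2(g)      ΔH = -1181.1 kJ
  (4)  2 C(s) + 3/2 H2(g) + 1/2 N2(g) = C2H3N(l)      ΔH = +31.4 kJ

(1) as written (C2H5NH2(g) already on the product side): contributes x
(2) reversed and × 2 (reverse to put NH3(g) on the product side; ×2 to match 2 NH3(g) in the target): (-2)·(-316.6) = +633.2 kJ
(3) × 2 (×2 to match 4 CO2(g) in the target): (2)·(-1181.1) = -2362.2 kJ
(4) reversed: -31.4 kJ
-1807.9 = (+633.2) + (-2362.2) + (-31.4) + x
x = (-1807.9 − (-1760.4)) / (1) = -47.5 kJ

ΔH = -47.5 kJ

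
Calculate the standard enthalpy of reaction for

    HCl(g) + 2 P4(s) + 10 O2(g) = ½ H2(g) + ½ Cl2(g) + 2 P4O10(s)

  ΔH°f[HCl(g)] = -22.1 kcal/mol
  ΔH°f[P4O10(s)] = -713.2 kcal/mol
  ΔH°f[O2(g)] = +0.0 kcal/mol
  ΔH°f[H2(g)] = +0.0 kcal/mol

ΔH°rxn = Σ nΔHf°(products) − Σ nΔHf°(reactants).
Products: 1/2·(+0.0) + 1/2·(+0.0) + 2·(-713.2) = -1426.4
Reactants: 1·(-22.1) + 2·(+0.0) + 10·(+0.0) = -22.1
ΔH_rxn = (-1426.4) − (-22.1) = -1404.3 kcal/mol

ΔH_rxn = -1404.3 kcal/mol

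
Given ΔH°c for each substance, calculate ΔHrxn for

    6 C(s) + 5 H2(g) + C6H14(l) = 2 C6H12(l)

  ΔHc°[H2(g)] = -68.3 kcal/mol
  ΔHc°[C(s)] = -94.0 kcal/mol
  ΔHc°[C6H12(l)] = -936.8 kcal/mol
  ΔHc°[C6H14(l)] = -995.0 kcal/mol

ΔHrxn = -26.9 kcal/mol

With combustion enthalpies, reactants minus products:
= [6·(-94.0) + 5·(-68.3) + 1·(-995.0)] − [2·(-936.8)]
= -26.9 kcal/mol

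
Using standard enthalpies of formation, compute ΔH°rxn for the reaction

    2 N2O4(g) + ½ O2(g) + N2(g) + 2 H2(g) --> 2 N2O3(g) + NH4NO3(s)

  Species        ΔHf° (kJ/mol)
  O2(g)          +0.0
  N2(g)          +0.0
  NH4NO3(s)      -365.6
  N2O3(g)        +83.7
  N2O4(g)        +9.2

Products: 2·(+83.7) + 1·(-365.6) = -198.2
Reactants: 2·(+9.2) + 1/2·(+0.0) + 1·(+0.0) + 2·(+0.0) = +18.4
ΔH°rxn = (-198.2) − (+18.4) = -216.6 kJ/mol

ΔH°rxn = -216.6 kJ/mol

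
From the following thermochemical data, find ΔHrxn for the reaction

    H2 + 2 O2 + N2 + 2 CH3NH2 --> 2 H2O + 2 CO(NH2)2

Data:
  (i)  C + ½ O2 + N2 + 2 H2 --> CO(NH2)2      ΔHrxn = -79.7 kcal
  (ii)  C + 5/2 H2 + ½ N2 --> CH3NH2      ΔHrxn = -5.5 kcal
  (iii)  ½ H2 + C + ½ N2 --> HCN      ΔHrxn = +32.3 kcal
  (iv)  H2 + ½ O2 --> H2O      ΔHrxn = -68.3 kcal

ΔHrxn = -285.0 kcal

(i) × 2 (×2 to match 2 CO(NH2)2 in the target): (2)·(-79.7) = -159.4 kcal
(ii) reversed and × 2 (reverse to put CH3NH2 on the reactant side; scale by 2 for the 2 CH3NH2): (-2)·(-5.5) = +11.0 kcal
(iii): not needed (HCN appears nowhere else).
(iv) × 2 (scale by 2 for the 2 H2O): (2)·(-68.3) = -136.6 kcal
Summing the manipulated equations, ΔHrxn = (-159.4) + (+11.0) + (-136.6) = -285.0 kcal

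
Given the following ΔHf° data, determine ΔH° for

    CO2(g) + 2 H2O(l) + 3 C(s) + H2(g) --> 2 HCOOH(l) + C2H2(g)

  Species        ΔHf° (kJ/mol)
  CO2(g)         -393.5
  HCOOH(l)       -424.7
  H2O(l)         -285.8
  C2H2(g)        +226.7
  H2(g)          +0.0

ΔH° = 342.4 kJ/mol

ΔH°rxn = Σ nΔHf°(products) − Σ nΔHf°(reactants).
Products: 2·(-424.7) + 1·(+226.7) = -622.7
Reactants: 1·(-393.5) + 2·(-285.8) + 3·(+0.0) + 1·(+0.0) = -965.1
ΔH° = (-622.7) − (-965.1) = 342.4 kJ/mol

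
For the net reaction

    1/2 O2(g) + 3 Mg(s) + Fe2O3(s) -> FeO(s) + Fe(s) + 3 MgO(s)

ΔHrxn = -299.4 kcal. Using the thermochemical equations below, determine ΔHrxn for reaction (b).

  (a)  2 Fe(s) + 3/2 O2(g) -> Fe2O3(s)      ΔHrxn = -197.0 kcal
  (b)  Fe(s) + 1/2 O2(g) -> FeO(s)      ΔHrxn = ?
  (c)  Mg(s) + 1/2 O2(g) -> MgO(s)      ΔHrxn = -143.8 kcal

(a) reversed (reverse to put Fe2O3(s) on the reactant side): +197.0 kcal
(b) as written (FeO(s) already on the product side): contributes x
(c) × 3 (×3 to match 3 MgO(s) in the target): (3)·(-143.8) = -431.4 kcal
-299.4 = (+197.0) + (-431.4) + x
x = (-299.4 − (-234.4)) / (1) = -65.0 kcal

ΔHrxn = -65.0 kcal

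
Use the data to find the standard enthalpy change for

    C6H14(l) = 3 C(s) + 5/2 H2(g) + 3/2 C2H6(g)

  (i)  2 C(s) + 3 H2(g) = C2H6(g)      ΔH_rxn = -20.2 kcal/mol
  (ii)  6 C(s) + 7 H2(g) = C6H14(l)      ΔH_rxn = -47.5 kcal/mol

(i) × 3/2 (scale by 3/2 for the 3/2 C2H6(g)): (3/2)·(-20.2) = -30.3 kcal/mol
(ii) reversed (reverse to put C6H14(l) on the reactant side): +47.5 kcal/mol
Combining the equations, ΔH_rxn = (3/2)·(-20.2) + (-1)·(-47.5) = 17.2 kcal/mol

ΔH_rxn = 17.2 kcal/mol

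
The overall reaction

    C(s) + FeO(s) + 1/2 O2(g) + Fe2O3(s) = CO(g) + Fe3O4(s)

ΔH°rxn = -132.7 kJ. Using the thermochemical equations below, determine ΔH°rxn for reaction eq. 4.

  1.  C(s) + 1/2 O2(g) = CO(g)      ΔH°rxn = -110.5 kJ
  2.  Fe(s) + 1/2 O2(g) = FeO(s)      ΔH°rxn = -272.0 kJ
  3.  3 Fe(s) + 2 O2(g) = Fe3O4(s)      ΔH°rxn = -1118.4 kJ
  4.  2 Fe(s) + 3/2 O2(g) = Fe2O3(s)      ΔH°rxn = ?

eq. 1 as written (CO(g) already on the product side): -110.5 kJ
eq. 2 reversed (reverse to put FeO(s) on the reactant side): +272.0 kJ
eq. 3 as written (Fe3O4(s) already on the product side): -1118.4 kJ
eq. 4 reversed (Fe2O3(s) must end up as a reactant): contributes −x
-132.7 = (-110.5) + (+272.0) + (-1118.4) − x
x = (-132.7 − (-956.9)) / (-1) = -824.2 kJ

ΔH°rxn = -824.2 kJ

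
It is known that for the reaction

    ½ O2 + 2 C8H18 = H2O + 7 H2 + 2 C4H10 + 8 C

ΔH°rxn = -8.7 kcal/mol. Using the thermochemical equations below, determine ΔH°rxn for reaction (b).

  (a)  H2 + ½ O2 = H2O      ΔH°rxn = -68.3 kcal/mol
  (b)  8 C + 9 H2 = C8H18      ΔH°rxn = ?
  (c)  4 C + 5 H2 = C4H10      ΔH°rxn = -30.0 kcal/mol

(a) as written: -68.3 kcal/mol
(b) reversed and × 2: contributes −2·x
(c) × 2: (2)·(-30.0) = -60.0 kcal/mol
-8.7 = (-68.3) + (-60.0) − 2·x
x = (-8.7 − (-128.3)) / (-2) = -59.8 kcal/mol

ΔH°rxn = -59.8 kcal/mol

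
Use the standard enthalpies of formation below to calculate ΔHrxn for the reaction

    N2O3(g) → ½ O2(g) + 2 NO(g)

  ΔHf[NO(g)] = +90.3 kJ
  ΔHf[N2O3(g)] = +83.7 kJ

ΔHrxn = 96.9 kJ

Products: 1/2·(+0.0) + 2·(+90.3) = +180.6
Reactants: 1·(+83.7) = +83.7
ΔHrxn = (+180.6) − (+83.7) = 96.9 kJ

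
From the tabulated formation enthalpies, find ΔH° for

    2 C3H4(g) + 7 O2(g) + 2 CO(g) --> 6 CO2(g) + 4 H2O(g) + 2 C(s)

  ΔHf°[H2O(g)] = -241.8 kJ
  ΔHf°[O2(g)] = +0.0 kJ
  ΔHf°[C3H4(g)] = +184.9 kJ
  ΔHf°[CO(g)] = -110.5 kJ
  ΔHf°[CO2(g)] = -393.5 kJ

ΔH°rxn = Σ nΔHf°(products) − Σ nΔHf°(reactants).
Products: 6·(-393.5) + 4·(-241.8) + 2·(+0.0) = -3328.2
Reactants: 2·(+184.9) + 7·(+0.0) + 2·(-110.5) = +148.8
ΔH° = (-3328.2) − (+148.8) = -3477.0 kJ

ΔH° = -3477.0 kJ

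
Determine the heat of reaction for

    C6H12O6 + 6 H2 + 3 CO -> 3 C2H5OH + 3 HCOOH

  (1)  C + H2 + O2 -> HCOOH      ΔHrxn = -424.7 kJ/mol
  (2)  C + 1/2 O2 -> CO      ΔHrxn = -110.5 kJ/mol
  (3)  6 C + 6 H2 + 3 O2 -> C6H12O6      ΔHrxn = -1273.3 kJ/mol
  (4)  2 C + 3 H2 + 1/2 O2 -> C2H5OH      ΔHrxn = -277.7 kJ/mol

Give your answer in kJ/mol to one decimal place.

ΔHrxn = -502.4 kJ/mol

(1) × 3: (3)·(-424.7) = -1274.1 kJ/mol
(2) reversed and × 3: (-3)·(-110.5) = +331.5 kJ/mol
(3) reversed: +1273.3 kJ/mol
(4) × 3: (3)·(-277.7) = -833.1 kJ/mol
Summing the manipulated equations, ΔHrxn = (3)·(-424.7) + (-3)·(-110.5) + (-1)·(-1273.3) + (3)·(-277.7) = -502.4 kJ/mol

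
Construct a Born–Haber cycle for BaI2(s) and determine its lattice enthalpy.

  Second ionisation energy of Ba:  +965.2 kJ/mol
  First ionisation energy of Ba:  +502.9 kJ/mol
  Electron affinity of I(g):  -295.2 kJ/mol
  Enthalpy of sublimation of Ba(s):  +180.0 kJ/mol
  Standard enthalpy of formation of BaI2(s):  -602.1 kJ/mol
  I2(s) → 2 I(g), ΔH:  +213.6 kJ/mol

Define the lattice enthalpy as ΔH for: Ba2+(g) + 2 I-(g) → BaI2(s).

ΔHf° = 1·ΔHsub + 1·(ΣIE) + 1·D(I2) + 2·EA + U
-602.1 = 1·(+180.0) + 1·(+1468.1) + 1·(+213.6) + 2·(-295.2) + U
U = -602.1 − (+1271.3) = -1873.4 kJ/mol

U = -1873.4 kJ/mol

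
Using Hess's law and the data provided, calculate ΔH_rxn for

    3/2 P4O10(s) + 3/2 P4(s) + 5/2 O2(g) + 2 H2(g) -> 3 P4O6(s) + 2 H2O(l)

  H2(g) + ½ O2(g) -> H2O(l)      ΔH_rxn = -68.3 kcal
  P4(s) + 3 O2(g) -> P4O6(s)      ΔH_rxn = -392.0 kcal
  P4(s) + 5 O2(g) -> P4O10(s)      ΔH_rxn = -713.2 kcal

equation 1 × 2 (scale by 2 for the 2 H2O(l)): (2)·(-68.3) = -136.6 kcal
equation 2 × 3 (×3 to match 3 P4O6(s) in the target): (3)·(-392.0) = -1176.0 kcal
equation 3 reversed and × 3/2 (reverse to put P4O10(s) on the reactant side; scale by 3/2 for the 3/2 P4O10(s)): (-3/2)·(-713.2) = +1069.8 kcal
Combining the equations, ΔH_rxn = (-136.6) + (-1176.0) + (+1069.8) = -242.8 kcal

ΔH_rxn = -242.8 kcal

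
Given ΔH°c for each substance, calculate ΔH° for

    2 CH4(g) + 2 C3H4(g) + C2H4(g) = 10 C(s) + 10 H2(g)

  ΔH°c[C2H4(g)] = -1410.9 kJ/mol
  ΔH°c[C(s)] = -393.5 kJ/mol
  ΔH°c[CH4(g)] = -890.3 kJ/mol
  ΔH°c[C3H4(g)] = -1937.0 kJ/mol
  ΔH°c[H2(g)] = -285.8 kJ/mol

ΔH° = -272.5 kJ/mol

With combustion enthalpies, reactants minus products:
= [2·(-890.3) + 2·(-1937.0) + 1·(-1410.9)] − [10·(-393.5) + 10·(-285.8)]
= -272.5 kJ/mol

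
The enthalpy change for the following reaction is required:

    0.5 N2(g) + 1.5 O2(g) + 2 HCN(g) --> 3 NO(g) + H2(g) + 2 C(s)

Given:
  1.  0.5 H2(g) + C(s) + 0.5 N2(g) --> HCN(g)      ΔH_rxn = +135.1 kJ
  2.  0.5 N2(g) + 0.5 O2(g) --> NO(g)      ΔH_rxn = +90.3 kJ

eq. 1 reversed and × 2: (-2)·(+135.1) = -270.2 kJ
eq. 2 × 3: (3)·(+90.3) = +270.9 kJ
ΔH_rxn = (-2)·(+135.1) + (3)·(+90.3) = 0.7 kJ

ΔH_rxn = 0.7 kJ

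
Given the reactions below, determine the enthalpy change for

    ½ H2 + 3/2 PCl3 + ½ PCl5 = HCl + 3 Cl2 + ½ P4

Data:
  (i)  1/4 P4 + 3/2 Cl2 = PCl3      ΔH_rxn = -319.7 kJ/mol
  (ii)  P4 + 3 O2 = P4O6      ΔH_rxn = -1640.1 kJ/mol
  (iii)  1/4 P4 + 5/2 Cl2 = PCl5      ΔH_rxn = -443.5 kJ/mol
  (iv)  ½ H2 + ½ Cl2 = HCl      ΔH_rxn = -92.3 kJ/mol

(i) reversed and × 3/2 (PCl3 must end up as a reactant; ×3/2 to match 3/2 PCl3 in the target): (-3/2)·(-319.7) = +479.55 kJ/mol
(ii): not needed (P4O6 appears nowhere else).
(iii) reversed and × 1/2 (reverse to put PCl5 on the reactant side; ×1/2 to match 1/2 PCl5 in the target): (-1/2)·(-443.5) = +221.75 kJ/mol
(iv) as written (HCl already on the product side): -92.3 kJ/mol
Summing the manipulated equations, ΔH_rxn = (+479.55) + (+221.75) + (-92.3) = 609.0 kJ/mol

ΔH_rxn = 609.0 kJ/mol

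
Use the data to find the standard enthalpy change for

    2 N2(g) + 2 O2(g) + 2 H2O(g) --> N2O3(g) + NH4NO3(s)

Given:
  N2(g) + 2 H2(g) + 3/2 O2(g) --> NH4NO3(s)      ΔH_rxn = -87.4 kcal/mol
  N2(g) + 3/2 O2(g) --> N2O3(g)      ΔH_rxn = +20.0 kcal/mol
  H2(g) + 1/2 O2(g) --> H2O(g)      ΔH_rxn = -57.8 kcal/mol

ΔH_rxn = 48.2 kcal/mol

equation 1 as written: -87.4 kcal/mol
equation 2 as written: +20.0 kcal/mol
equation 3 reversed and × 2: (-2)·(-57.8) = +115.6 kcal/mol
Combining the equations, ΔH_rxn = (1)·(-87.4) + (1)·(+20.0) + (-2)·(-57.8) = 48.2 kcal/mol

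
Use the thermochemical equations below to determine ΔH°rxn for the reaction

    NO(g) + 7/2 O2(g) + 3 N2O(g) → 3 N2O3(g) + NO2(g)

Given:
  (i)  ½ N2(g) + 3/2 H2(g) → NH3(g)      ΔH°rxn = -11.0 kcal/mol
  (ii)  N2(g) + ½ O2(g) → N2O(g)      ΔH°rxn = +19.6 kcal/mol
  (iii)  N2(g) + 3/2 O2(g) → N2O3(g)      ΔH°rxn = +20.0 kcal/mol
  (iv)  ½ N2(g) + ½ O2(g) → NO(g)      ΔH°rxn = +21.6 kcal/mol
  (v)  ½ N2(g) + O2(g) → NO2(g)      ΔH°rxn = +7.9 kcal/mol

(i): not needed.
(ii) reversed and × 3: (-3)·(+19.6) = -58.8 kcal/mol
(iii) × 3: (3)·(+20.0) = +60.0 kcal/mol
(iv) reversed: -21.6 kcal/mol
(v) as written: +7.9 kcal/mol
Since enthalpy is a state function, ΔH°rxn = (-3)·(+19.6) + (3)·(+20.0) + (-1)·(+21.6) + (1)·(+7.9) = -12.5 kcal/mol

ΔH°rxn = -12.5 kcal/mol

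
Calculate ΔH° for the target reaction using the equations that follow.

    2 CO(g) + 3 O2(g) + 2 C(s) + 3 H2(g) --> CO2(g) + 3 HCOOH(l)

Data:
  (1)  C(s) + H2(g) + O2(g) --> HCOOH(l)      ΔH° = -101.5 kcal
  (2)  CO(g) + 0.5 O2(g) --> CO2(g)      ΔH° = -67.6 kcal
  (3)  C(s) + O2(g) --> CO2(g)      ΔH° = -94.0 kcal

(1) × 3: (3)·(-101.5) = -304.5 kcal
(2) × 2: (2)·(-67.6) = -135.2 kcal
(3) reversed: +94.0 kcal
Combining the equations, ΔH° = (3)·(-101.5) + (2)·(-67.6) + (-1)·(-94.0) = -345.7 kcal

ΔH° = -345.7 kcal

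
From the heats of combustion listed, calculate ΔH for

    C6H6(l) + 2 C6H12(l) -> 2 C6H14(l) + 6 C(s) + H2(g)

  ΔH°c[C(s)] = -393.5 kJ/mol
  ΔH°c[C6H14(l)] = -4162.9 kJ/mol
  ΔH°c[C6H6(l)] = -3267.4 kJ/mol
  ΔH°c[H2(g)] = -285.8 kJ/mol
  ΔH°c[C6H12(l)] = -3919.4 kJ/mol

With combustion enthalpies, reactants minus products:
= [1·(-3267.4) + 2·(-3919.4)] − [2·(-4162.9) + 6·(-393.5) + 1·(-285.8)]
= -133.6 kJ/mol

ΔH = -133.6 kJ/mol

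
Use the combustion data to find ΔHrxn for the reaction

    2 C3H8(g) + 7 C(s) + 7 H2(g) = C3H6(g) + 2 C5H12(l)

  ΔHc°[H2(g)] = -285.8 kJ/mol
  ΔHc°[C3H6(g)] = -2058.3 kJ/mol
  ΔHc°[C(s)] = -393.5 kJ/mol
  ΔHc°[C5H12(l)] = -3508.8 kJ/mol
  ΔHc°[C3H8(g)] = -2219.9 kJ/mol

ΔHrxn = -119.0 kJ/mol

Using ΔH = Σ nΔHc°(reactants) − Σ nΔHc°(products):
= [2·(-2219.9) + 7·(-393.5) + 7·(-285.8)] − [1·(-2058.3) + 2·(-3508.8)]
= -119.0 kJ/mol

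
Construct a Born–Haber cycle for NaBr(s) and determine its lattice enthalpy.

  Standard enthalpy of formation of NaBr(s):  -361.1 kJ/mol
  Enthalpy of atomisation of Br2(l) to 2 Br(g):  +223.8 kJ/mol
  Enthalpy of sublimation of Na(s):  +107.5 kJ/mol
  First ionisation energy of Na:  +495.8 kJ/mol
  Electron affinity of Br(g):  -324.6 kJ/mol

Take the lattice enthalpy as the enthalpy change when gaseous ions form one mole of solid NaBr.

U = -751.7 kJ/mol

ΔHf° = 1·ΔHsub + 1·(ΣIE) + 1/2·D(Br2) + 1·EA + U
-361.1 = 1·(+107.5) + 1·(+495.8) + 1/2·(+223.8) + 1·(-324.6) + U
U = -361.1 − (+390.6) = -751.7 kJ/mol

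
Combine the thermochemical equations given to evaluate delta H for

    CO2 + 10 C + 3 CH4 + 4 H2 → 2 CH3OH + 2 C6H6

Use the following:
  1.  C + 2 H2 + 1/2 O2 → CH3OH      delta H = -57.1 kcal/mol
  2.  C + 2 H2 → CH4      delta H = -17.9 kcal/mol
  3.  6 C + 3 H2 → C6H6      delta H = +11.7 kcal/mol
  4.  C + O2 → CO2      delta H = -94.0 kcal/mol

delta H = 56.9 kcal/mol

eq. 1 × 2 (scale by 2 for the 2 CH3OH): (2)·(-57.1) = -114.2 kcal/mol
eq. 2 reversed and × 3 (reverse to put CH4 on the reactant side; scale by 3 for the 3 CH4): (-3)·(-17.9) = +53.7 kcal/mol
eq. 3 × 2 (×2 to match 2 C6H6 in the target): (2)·(+11.7) = +23.4 kcal/mol
eq. 4 reversed (CO2 must end up as a reactant): +94.0 kcal/mol
delta H = (-114.2) + (+53.7) + (+23.4) + (+94.0) = 56.9 kcal/mol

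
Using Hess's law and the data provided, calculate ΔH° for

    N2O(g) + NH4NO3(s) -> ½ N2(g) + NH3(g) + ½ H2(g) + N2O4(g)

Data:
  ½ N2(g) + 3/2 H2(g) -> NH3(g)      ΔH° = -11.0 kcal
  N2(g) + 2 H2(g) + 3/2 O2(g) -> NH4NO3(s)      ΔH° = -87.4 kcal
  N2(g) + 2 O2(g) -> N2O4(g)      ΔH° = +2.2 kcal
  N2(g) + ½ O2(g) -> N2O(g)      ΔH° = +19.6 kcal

ΔH° = 59.0 kcal

equation 1 as written: -11.0 kcal
equation 2 reversed: +87.4 kcal
equation 3 as written: +2.2 kcal
equation 4 reversed: -19.6 kcal
Summing the manipulated equations, ΔH° = (-11.0) + (+87.4) + (+2.2) + (-19.6) = 59.0 kcal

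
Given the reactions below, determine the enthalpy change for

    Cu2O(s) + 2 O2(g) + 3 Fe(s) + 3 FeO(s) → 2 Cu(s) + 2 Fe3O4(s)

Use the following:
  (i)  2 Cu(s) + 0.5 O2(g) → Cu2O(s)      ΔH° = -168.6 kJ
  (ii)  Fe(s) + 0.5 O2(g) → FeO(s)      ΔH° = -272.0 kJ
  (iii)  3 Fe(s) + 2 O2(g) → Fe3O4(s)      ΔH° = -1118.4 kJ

(i) reversed: +168.6 kJ
(ii) reversed and × 3: (-3)·(-272.0) = +816.0 kJ
(iii) × 2: (2)·(-1118.4) = -2236.8 kJ
By Hess's law, ΔH° = (+168.6) + (+816.0) + (-2236.8) = -1252.2 kJ

ΔH° = -1252.2 kJ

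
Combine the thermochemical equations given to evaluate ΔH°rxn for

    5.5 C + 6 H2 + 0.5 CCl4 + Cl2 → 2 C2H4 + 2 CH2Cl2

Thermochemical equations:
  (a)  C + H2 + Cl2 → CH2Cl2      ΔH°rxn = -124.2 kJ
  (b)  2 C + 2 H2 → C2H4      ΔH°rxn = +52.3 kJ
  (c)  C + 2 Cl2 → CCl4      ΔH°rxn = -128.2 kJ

ΔH°rxn = -79.7 kJ

(a) × 2: (2)·(-124.2) = -248.4 kJ
(b) × 2: (2)·(+52.3) = +104.6 kJ
(c) reversed and × 1/2: (-1/2)·(-128.2) = +64.1 kJ
ΔH°rxn = (2)·(-124.2) + (2)·(+52.3) + (-1/2)·(-128.2) = -79.7 kJ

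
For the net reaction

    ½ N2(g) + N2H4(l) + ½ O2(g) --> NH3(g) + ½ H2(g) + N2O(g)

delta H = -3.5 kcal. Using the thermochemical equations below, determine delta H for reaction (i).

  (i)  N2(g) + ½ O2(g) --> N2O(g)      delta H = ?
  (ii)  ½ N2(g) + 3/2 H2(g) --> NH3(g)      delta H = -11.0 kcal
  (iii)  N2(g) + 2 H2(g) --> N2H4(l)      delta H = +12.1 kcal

delta H = 19.6 kcal

(i) as written (N2O(g) already on the product side): contributes x
(ii) as written (NH3(g) already on the product side): -11.0 kcal
(iii) reversed (reverse to put N2H4(l) on the reactant side): -12.1 kcal
-3.5 = (-11.0) + (-12.1) + x
x = (-3.5 − (-23.1)) / (1) = 19.6 kcal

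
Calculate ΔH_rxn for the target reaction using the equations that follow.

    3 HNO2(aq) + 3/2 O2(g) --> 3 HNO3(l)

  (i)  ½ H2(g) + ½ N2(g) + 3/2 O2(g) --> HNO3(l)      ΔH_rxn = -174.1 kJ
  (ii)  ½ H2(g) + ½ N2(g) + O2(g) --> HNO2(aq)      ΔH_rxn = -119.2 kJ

ΔH_rxn = -164.7 kJ

(i) × 3 (×3 to match 3 HNO3(l) in the target): (3)·(-174.1) = -522.3 kJ
(ii) reversed and × 3 (HNO2(aq) must end up as a reactant; ×3 to match 3 HNO2(aq) in the target): (-3)·(-119.2) = +357.6 kJ
ΔH_rxn = (3)·(-174.1) + (-3)·(-119.2) = -164.7 kJ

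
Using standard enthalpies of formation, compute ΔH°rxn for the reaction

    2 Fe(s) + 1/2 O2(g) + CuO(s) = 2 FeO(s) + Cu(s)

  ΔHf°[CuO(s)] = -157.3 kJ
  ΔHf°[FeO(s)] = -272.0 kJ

ΔH°rxn = -386.7 kJ

Products: 2·(-272.0) + 1·(+0.0) = -544.0
Reactants: 2·(+0.0) + 1/2·(+0.0) + 1·(-157.3) = -157.3
ΔH°rxn = (-544.0) − (-157.3) = -386.7 kJ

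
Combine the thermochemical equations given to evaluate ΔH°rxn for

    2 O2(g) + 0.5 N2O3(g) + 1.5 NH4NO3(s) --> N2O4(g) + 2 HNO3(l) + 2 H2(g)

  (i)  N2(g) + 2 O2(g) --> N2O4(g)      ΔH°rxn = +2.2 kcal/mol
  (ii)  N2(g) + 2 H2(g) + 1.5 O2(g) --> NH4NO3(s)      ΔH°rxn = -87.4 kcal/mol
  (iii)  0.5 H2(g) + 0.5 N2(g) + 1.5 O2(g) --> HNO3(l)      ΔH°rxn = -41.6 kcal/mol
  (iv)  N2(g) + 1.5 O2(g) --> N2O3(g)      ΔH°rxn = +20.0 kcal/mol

ΔH°rxn = 40.1 kcal/mol

(i) as written: +2.2 kcal/mol
(ii) reversed and × 3/2: (-3/2)·(-87.4) = +131.1 kcal/mol
(iii) × 2: (2)·(-41.6) = -83.2 kcal/mol
(iv) reversed and × 1/2: (-1/2)·(+20.0) = -10.0 kcal/mol
Since enthalpy is a state function, ΔH°rxn = (+2.2) + (+131.1) + (-83.2) + (-10.0) = 40.1 kcal/mol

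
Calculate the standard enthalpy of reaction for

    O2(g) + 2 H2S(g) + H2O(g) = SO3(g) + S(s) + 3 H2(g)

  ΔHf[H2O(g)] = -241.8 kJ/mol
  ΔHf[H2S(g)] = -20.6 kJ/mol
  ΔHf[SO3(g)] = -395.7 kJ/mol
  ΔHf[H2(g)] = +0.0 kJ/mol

ΔH_rxn = -112.7 kJ/mol

Products: 1·(-395.7) + 1·(+0.0) + 3·(+0.0) = -395.7
Reactants: 1·(+0.0) + 2·(-20.6) + 1·(-241.8) = -283.0
ΔH_rxn = (-395.7) − (-283.0) = -112.7 kJ/mol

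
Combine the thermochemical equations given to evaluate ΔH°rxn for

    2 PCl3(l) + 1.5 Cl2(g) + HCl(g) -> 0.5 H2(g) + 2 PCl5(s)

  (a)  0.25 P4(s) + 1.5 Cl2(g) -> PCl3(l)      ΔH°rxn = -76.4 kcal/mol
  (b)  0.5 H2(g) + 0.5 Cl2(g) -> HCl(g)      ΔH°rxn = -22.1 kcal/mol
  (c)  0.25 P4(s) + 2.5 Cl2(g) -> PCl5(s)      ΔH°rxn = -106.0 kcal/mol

ΔH°rxn = -37.1 kcal/mol

(a) reversed and × 2 (PCl3(l) must end up as a reactant; scale by 2 for the 2 PCl3(l)): (-2)·(-76.4) = +152.8 kcal/mol
(b) reversed (reverse to put HCl(g) on the reactant side): +22.1 kcal/mol
(c) × 2 (scale by 2 for the 2 PCl5(s)): (2)·(-106.0) = -212.0 kcal/mol
Since enthalpy is a state function, ΔH°rxn = (+152.8) + (+22.1) + (-212.0) = -37.1 kcal/mol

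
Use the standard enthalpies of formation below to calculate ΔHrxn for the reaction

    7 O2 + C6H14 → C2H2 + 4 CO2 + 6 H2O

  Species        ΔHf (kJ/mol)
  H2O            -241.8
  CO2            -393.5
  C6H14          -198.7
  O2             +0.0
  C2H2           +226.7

Products: 1·(+226.7) + 4·(-393.5) + 6·(-241.8) = -2798.1
Reactants: 7·(+0.0) + 1·(-198.7) = -198.7
ΔHrxn = (-2798.1) − (-198.7) = -2599.4 kJ/mol

ΔHrxn = -2599.4 kJ/mol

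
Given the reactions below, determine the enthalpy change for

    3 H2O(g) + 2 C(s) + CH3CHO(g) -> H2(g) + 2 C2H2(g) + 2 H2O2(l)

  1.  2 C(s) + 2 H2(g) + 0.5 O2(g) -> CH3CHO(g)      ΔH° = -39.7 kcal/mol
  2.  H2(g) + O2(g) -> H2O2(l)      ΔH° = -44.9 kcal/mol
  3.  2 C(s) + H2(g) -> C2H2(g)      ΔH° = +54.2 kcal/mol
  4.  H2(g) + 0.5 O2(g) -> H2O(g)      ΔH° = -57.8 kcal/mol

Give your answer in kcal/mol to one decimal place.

eq. 1 reversed (CH3CHO(g) must end up as a reactant): +39.7 kcal/mol
eq. 2 × 2 (×2 to match 2 H2O2(l) in the target): (2)·(-44.9) = -89.8 kcal/mol
eq. 3 × 2 (×2 to match 2 C2H2(g) in the target): (2)·(+54.2) = +108.4 kcal/mol
eq. 4 reversed and × 3 (reverse to put H2O(g) on the reactant side; scale by 3 for the 3 H2O(g)): (-3)·(-57.8) = +173.4 kcal/mol
Summing the manipulated equations, ΔH° = (+39.7) + (-89.8) + (+108.4) + (+173.4) = 231.7 kcal/mol

ΔH° = 231.7 kcal/mol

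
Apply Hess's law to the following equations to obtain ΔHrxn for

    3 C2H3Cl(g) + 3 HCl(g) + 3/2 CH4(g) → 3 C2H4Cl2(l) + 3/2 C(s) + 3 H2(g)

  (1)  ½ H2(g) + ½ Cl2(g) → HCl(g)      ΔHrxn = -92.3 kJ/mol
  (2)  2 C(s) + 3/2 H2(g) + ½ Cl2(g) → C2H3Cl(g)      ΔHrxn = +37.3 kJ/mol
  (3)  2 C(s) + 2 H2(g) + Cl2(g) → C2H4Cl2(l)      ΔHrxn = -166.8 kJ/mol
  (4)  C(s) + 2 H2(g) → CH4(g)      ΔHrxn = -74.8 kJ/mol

ΔHrxn = -223.2 kJ/mol

(1) reversed and × 3 (reverse to put HCl(g) on the reactant side; scale by 3 for the 3 HCl(g)): (-3)·(-92.3) = +276.9 kJ/mol
(2) reversed and × 3 (reverse to put C2H3Cl(g) on the reactant side; ×3 to match 3 C2H3Cl(g) in the target): (-3)·(+37.3) = -111.9 kJ/mol
(3) × 3 (×3 to match 3 C2H4Cl2(l) in the target): (3)·(-166.8) = -500.4 kJ/mol
(4) reversed and × 3/2 (reverse to put CH4(g) on the reactant side; ×3/2 to match 3/2 CH4(g) in the target): (-3/2)·(-74.8) = +112.2 kJ/mol
ΔHrxn = (+276.9) + (-111.9) + (-500.4) + (+112.2) = -223.2 kJ/mol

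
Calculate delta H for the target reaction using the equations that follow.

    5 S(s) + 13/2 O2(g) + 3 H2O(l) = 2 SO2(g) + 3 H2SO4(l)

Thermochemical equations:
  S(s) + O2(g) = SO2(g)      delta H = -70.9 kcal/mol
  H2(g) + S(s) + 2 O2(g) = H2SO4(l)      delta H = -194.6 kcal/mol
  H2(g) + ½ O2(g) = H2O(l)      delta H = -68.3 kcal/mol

delta H = -520.7 kcal/mol

equation 1 × 2 (scale by 2 for the 2 SO2(g)): (2)·(-70.9) = -141.8 kcal/mol
equation 2 × 3 (scale by 3 for the 3 H2SO4(l)): (3)·(-194.6) = -583.8 kcal/mol
equation 3 reversed and × 3 (reverse to put H2O(l) on the reactant side; scale by 3 for the 3 H2O(l)): (-3)·(-68.3) = +204.9 kcal/mol
delta H = (-141.8) + (-583.8) + (+204.9) = -520.7 kcal/mol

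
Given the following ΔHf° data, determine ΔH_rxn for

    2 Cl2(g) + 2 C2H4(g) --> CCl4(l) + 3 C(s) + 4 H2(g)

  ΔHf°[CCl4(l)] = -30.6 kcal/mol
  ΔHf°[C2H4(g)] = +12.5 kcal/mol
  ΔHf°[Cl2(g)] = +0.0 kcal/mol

Products: 1·(-30.6) + 3·(+0.0) + 4·(+0.0) = -30.6
Reactants: 2·(+0.0) + 2·(+12.5) = +25.0
ΔH_rxn = (-30.6) − (+25.0) = -55.6 kcal/mol

ΔH_rxn = -55.6 kcal/mol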